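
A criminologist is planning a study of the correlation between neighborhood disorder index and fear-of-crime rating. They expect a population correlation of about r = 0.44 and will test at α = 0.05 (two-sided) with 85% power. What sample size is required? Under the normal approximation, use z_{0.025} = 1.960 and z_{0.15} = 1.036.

Fisher's z: C = ½·ln((1+r)/(1−r)) = ½·ln(2.5714) = 0.4722.
n = ((z_{α/2} + z_β)/C)² + 3.
(1.960 + 1.036) / 0.4722 = 2.996 / 0.4722 = 6.345.
n = 6.345² + 3 = 40.26 + 3 = 43.3.
Round up.

n = 44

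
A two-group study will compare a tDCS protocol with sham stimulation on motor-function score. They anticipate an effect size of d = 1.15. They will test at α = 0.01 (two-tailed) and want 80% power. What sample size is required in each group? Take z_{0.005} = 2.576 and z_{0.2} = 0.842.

For two independent groups with equal n: n = 2·((z_{α/2} + z_β) / d)².
z_{α/2} + z_β = 2.576 + 0.842 = 3.418.
n = 2 × (3.418 / 1.15)² = 2 × 2.972² = 2 × 8.83 = 17.7.
Round up to the next whole participant.

n = 18 per group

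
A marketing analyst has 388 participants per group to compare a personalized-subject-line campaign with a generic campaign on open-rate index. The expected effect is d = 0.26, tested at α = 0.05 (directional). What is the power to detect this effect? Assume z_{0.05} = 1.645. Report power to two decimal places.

For two equal groups, power = Φ(d·√(n/2) − z_{α}).
d·√(n/2) = 0.26 × √(388/2) = 0.26 × 13.928 = 3.621.
z_β = 3.621 − 1.645 = 1.976.
Power = Φ(1.976) = 0.976.

power ≈ 0.98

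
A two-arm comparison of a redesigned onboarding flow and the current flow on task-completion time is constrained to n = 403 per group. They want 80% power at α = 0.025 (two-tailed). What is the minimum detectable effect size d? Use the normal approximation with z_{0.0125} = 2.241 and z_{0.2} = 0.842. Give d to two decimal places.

For two independent groups of n = 403 each: d_min = (z_{α/2} + z_β)·√(2/n).
z-sum = 2.241 + 0.842 = 3.083.
d_min = 3.083 × √(2/403) = 3.083 × 0.0704 = 0.217.

d_min ≈ 0.22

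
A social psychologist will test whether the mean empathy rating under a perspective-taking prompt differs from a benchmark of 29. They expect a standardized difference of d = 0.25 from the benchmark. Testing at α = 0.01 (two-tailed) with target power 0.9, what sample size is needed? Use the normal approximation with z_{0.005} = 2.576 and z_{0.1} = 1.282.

n = 239

For a one-sample test: n = ((z_{α/2} + z_β) / d)².
z_{α/2} + z_β = 2.576 + 1.282 = 3.858.
n = (3.858 / 0.25)² = 15.432² = 238.15.
Round up.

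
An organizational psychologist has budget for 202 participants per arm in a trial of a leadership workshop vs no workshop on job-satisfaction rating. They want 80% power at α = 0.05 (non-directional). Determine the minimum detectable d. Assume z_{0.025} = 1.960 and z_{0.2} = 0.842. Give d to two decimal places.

For two independent groups of n = 202 each: d_min = (z_{α/2} + z_β)·√(2/n).
z-sum = 1.960 + 0.842 = 2.802.
d_min = 2.802 × √(2/202) = 2.802 × 0.0995 = 0.279.

d_min ≈ 0.28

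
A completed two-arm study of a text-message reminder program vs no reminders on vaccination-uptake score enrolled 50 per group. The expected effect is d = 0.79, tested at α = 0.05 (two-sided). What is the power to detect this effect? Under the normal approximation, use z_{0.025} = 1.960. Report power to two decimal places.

power ≈ 0.98

For two equal groups, power = Φ(d·√(n/2) − z_{α/2}).
d·√(n/2) = 0.79 × √(50/2) = 0.79 × 5.000 = 3.950.
z_β = 3.950 − 1.960 = 1.990.
Power = Φ(1.990) = 0.977.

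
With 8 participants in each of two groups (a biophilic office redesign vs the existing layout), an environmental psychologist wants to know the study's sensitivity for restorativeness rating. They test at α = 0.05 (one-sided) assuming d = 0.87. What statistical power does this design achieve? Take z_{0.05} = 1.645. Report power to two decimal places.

For two equal groups, power = Φ(d·√(n/2) − z_{α}).
d·√(n/2) = 0.87 × √(8/2) = 0.87 × 2.000 = 1.740.
z_β = 1.740 − 1.645 = 0.095.
Power = Φ(0.095) = 0.538.

power ≈ 0.54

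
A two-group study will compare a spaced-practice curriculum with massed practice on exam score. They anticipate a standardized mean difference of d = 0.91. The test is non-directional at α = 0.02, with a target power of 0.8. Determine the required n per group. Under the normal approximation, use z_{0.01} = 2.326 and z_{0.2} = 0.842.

n = 25 per group

For two independent groups with equal n: n = 2·((z_{α/2} + z_β) / d)².
z_{α/2} + z_β = 2.326 + 0.842 = 3.168.
n = 2 × (3.168 / 0.91)² = 2 × 3.481² = 2 × 12.12 = 24.2.
Round up to the next whole participant.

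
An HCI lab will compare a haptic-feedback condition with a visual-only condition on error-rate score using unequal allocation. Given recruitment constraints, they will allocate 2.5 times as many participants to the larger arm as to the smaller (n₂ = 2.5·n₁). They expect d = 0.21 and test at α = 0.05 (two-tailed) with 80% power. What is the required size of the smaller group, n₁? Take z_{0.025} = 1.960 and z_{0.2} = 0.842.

n₁ = 250

With allocation ratio k = n₂/n₁ = 2.5, Var(x̄₁−x̄₂) = σ²(1/n₁ + 1/(k·n₁)) = σ²·(k+1)/(k·n₁).
So n₁ = (1 + 1/k)·((z_{α/2} + z_β)/d)² = 1.400 × (2.802/0.21)².
n₁ = 1.400 × 178.03 = 249.2.
Round up: n₁ = 250, giving n₂ = 2.5 × 250 = 625.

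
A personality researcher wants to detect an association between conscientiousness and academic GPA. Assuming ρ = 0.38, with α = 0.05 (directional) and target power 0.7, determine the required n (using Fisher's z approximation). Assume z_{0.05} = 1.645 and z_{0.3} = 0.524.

Fisher's z: C = ½·ln((1+r)/(1−r)) = ½·ln(2.2258) = 0.4001.
n = ((z_{α} + z_β)/C)² + 3.
(1.645 + 0.524) / 0.4001 = 2.169 / 0.4001 = 5.421.
n = 5.421² + 3 = 29.39 + 3 = 32.4.
Round up.

n = 33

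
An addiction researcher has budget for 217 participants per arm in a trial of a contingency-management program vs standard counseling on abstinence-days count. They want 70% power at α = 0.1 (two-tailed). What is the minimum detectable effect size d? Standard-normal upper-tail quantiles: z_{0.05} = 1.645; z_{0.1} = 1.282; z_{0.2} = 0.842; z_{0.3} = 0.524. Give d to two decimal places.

For two independent groups of n = 217 each: d_min = (z_{α/2} + z_β)·√(2/n).
z-sum = 1.645 + 0.524 = 2.169.
d_min = 2.169 × √(2/217) = 2.169 × 0.0960 = 0.208.

d_min ≈ 0.21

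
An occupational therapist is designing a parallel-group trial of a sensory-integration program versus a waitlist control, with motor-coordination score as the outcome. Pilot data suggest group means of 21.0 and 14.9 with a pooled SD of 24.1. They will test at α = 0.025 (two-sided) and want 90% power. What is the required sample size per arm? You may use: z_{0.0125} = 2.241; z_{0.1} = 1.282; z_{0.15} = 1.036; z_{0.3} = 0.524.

Cohen's d = |M₁ − M₂| / SD_pooled = |21.0 − 14.9| / 24.1 = 6.1 / 24.1 = 0.253.
For two independent groups with equal n: n = 2·((z_{α/2} + z_β) / d)².
z_{α/2} + z_β = 2.241 + 1.282 = 3.523.
n = 2 × (3.523 / 0.253)² = 2 × 13.925² = 2 × 193.90 = 387.8.
Round up to the next whole participant.

n = 388 per group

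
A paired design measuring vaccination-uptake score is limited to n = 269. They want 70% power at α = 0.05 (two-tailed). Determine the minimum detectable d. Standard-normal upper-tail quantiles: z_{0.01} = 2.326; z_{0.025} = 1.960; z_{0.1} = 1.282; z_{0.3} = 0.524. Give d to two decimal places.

d_min ≈ 0.15

For a single sample (or paired design) of n = 269: d_min = (z_{α/2} + z_β)/√n.
z-sum = 1.960 + 0.524 = 2.484.
d_min = 2.484 / √269 = 2.484 / 16.401 = 0.151.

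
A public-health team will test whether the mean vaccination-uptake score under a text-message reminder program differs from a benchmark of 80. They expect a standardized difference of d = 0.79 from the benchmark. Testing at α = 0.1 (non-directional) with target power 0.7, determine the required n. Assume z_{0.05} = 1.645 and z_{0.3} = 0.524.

n = 8

For a one-sample test: n = ((z_{α/2} + z_β) / d)².
z_{α/2} + z_β = 1.645 + 0.524 = 2.169.
n = (2.169 / 0.79)² = 2.746² = 7.54.
Round up.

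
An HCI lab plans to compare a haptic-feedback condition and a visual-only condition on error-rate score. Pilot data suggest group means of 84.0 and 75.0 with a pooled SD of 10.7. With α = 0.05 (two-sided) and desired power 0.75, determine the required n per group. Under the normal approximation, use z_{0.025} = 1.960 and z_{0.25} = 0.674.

Cohen's d = |M₁ − M₂| / SD_pooled = |84.0 − 75.0| / 10.7 = 9.0 / 10.7 = 0.841.
For two independent groups with equal n: n = 2·((z_{α/2} + z_β) / d)².
z_{α/2} + z_β = 1.960 + 0.674 = 2.634.
n = 2 × (2.634 / 0.841)² = 2 × 3.132² = 2 × 9.81 = 19.6.
Round up to the next whole participant.

n = 20 per group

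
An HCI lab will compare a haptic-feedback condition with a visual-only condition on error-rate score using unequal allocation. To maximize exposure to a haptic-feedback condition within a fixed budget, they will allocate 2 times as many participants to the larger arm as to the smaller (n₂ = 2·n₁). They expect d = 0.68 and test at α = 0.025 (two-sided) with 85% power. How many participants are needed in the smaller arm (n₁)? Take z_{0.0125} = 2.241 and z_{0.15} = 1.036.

With allocation ratio k = n₂/n₁ = 2, Var(x̄₁−x̄₂) = σ²(1/n₁ + 1/(k·n₁)) = σ²·(k+1)/(k·n₁).
So n₁ = (1 + 1/k)·((z_{α/2} + z_β)/d)² = 1.500 × (3.277/0.68)².
n₁ = 1.500 × 23.22 = 34.8.
Round up: n₁ = 35, giving n₂ = 2 × 35 = 70.

n₁ = 35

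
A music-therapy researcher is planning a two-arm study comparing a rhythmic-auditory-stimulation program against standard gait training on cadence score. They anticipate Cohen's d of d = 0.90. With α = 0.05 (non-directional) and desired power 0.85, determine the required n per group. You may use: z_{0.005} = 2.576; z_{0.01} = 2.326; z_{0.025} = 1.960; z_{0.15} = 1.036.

n = 23 per group

For two independent groups with equal n: n = 2·((z_{α/2} + z_β) / d)².
z_{α/2} + z_β = 1.960 + 1.036 = 2.996.
n = 2 × (2.996 / 0.90)² = 2 × 3.329² = 2 × 11.08 = 22.2.
Round up to the next whole participant.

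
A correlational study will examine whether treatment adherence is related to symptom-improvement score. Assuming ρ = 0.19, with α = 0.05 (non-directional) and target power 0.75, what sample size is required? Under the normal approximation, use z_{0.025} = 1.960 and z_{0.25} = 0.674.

Fisher's z: C = ½·ln((1+r)/(1−r)) = ½·ln(1.4691) = 0.1923.
n = ((z_{α/2} + z_β)/C)² + 3.
(1.960 + 0.674) / 0.1923 = 2.634 / 0.1923 = 13.697.
n = 13.697² + 3 = 187.62 + 3 = 190.6.
Round up.

n = 191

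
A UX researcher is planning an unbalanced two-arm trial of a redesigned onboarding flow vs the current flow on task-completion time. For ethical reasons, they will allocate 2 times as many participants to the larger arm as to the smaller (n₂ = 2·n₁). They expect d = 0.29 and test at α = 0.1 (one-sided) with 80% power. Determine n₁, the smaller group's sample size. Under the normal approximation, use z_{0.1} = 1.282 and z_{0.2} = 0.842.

With allocation ratio k = n₂/n₁ = 2, Var(x̄₁−x̄₂) = σ²(1/n₁ + 1/(k·n₁)) = σ²·(k+1)/(k·n₁).
So n₁ = (1 + 1/k)·((z_{α} + z_β)/d)² = 1.500 × (2.124/0.29)².
n₁ = 1.500 × 53.64 = 80.5.
Round up: n₁ = 81, giving n₂ = 2 × 81 = 162.

n₁ = 81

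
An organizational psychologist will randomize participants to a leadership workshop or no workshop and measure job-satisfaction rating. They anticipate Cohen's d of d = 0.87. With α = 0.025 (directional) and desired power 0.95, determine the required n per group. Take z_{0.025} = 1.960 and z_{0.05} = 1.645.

n = 35 per group

For two independent groups with equal n: n = 2·((z_{α} + z_β) / d)².
z_{α} + z_β = 1.960 + 1.645 = 3.605.
n = 2 × (3.605 / 0.87)² = 2 × 4.144² = 2 × 17.17 = 34.3.
Round up to the next whole participant.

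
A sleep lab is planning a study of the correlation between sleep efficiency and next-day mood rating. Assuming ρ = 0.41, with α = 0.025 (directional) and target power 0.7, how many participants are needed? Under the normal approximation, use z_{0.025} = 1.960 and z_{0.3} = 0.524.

Fisher's z: C = ½·ln((1+r)/(1−r)) = ½·ln(2.3898) = 0.4356.
n = ((z_{α} + z_β)/C)² + 3.
(1.960 + 0.524) / 0.4356 = 2.484 / 0.4356 = 5.702.
n = 5.702² + 3 = 32.52 + 3 = 35.5.
Round up.

n = 36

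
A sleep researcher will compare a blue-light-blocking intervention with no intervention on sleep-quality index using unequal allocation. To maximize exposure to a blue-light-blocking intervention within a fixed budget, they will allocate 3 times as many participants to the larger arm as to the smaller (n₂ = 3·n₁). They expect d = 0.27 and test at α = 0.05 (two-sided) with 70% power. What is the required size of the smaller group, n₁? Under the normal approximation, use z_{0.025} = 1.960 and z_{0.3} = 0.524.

n₁ = 113

With allocation ratio k = n₂/n₁ = 3, Var(x̄₁−x̄₂) = σ²(1/n₁ + 1/(k·n₁)) = σ²·(k+1)/(k·n₁).
So n₁ = (1 + 1/k)·((z_{α/2} + z_β)/d)² = 1.333 × (2.484/0.27)².
n₁ = 1.333 × 84.64 = 112.9.
Round up: n₁ = 113, giving n₂ = 3 × 113 = 339.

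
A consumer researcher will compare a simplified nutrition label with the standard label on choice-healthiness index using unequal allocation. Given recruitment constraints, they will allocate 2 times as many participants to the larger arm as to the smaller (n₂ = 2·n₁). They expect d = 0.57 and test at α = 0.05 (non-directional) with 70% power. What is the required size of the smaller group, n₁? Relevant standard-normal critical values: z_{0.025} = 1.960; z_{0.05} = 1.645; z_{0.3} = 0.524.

n₁ = 29

With allocation ratio k = n₂/n₁ = 2, Var(x̄₁−x̄₂) = σ²(1/n₁ + 1/(k·n₁)) = σ²·(k+1)/(k·n₁).
So n₁ = (1 + 1/k)·((z_{α/2} + z_β)/d)² = 1.500 × (2.484/0.57)².
n₁ = 1.500 × 18.99 = 28.5.
Round up: n₁ = 29, giving n₂ = 2 × 29 = 58.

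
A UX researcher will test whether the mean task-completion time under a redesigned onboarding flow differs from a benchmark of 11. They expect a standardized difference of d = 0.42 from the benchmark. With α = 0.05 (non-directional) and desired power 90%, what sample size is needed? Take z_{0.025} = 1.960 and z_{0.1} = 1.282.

n = 60

For a one-sample test: n = ((z_{α/2} + z_β) / d)².
z_{α/2} + z_β = 1.960 + 1.282 = 3.242.
n = (3.242 / 0.42)² = 7.719² = 59.58.
Round up.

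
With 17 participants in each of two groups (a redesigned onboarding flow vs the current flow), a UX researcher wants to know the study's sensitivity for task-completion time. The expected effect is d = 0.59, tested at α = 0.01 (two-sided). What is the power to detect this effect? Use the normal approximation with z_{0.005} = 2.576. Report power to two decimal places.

For two equal groups, power = Φ(d·√(n/2) − z_{α/2}).
d·√(n/2) = 0.59 × √(17/2) = 0.59 × 2.915 = 1.720.
z_β = 1.720 − 2.576 = -0.856.
Power = Φ(-0.856) = 0.196.

power ≈ 0.20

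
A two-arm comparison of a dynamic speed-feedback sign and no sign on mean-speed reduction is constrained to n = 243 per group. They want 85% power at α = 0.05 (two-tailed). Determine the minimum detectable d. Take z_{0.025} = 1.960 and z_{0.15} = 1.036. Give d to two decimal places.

For two independent groups of n = 243 each: d_min = (z_{α/2} + z_β)·√(2/n).
z-sum = 1.960 + 1.036 = 2.996.
d_min = 2.996 × √(2/243) = 2.996 × 0.0907 = 0.272.

d_min ≈ 0.27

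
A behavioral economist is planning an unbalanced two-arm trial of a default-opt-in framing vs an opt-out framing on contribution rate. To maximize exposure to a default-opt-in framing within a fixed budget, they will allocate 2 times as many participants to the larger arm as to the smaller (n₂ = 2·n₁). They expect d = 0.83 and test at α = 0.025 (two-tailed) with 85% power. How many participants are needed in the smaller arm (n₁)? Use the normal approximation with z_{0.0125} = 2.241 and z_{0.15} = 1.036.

With allocation ratio k = n₂/n₁ = 2, Var(x̄₁−x̄₂) = σ²(1/n₁ + 1/(k·n₁)) = σ²·(k+1)/(k·n₁).
So n₁ = (1 + 1/k)·((z_{α/2} + z_β)/d)² = 1.500 × (3.277/0.83)².
n₁ = 1.500 × 15.59 = 23.4.
Round up: n₁ = 24, giving n₂ = 2 × 24 = 48.

n₁ = 24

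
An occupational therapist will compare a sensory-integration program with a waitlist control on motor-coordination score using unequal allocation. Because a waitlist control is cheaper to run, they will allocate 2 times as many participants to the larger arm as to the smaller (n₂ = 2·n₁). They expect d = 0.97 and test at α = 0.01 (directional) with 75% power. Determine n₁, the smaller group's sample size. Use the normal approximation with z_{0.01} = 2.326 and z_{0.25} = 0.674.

n₁ = 15

With allocation ratio k = n₂/n₁ = 2, Var(x̄₁−x̄₂) = σ²(1/n₁ + 1/(k·n₁)) = σ²·(k+1)/(k·n₁).
So n₁ = (1 + 1/k)·((z_{α} + z_β)/d)² = 1.500 × (3.000/0.97)².
n₁ = 1.500 × 9.57 = 14.3.
Round up: n₁ = 15, giving n₂ = 2 × 15 = 30.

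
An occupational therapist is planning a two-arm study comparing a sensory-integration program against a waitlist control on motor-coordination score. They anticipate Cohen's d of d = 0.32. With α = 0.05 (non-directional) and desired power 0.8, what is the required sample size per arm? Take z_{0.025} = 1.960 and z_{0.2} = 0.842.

For two independent groups with equal n: n = 2·((z_{α/2} + z_β) / d)².
z_{α/2} + z_β = 1.960 + 0.842 = 2.802.
n = 2 × (2.802 / 0.32)² = 2 × 8.756² = 2 × 76.67 = 153.3.
Round up to the next whole participant.

n = 154 per group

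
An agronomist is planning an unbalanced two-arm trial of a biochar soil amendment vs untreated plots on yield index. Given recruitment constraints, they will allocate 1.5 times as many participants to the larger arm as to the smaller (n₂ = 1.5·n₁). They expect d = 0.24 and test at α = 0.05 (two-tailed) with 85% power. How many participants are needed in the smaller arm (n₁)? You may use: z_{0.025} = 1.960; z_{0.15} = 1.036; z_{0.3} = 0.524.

n₁ = 260

With allocation ratio k = n₂/n₁ = 1.5, Var(x̄₁−x̄₂) = σ²(1/n₁ + 1/(k·n₁)) = σ²·(k+1)/(k·n₁).
So n₁ = (1 + 1/k)·((z_{α/2} + z_β)/d)² = 1.667 × (2.996/0.24)².
n₁ = 1.667 × 155.83 = 259.7.
Round up: n₁ = 260, giving n₂ = 1.5 × 260 = 390.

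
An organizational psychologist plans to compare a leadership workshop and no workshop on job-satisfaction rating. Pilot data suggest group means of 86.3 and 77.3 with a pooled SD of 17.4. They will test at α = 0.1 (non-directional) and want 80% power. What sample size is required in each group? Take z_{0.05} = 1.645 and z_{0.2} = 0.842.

Cohen's d = |M₁ − M₂| / SD_pooled = |86.3 − 77.3| / 17.4 = 9.0 / 17.4 = 0.517.
For two independent groups with equal n: n = 2·((z_{α/2} + z_β) / d)².
z_{α/2} + z_β = 1.645 + 0.842 = 2.487.
n = 2 × (2.487 / 0.517)² = 2 × 4.810² = 2 × 23.14 = 46.3.
Round up to the next whole participant.

n = 47 per group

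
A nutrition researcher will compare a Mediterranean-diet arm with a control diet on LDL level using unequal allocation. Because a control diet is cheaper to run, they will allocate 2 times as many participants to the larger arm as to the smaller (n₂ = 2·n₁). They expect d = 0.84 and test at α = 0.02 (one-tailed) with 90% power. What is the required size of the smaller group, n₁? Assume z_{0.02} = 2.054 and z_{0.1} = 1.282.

With allocation ratio k = n₂/n₁ = 2, Var(x̄₁−x̄₂) = σ²(1/n₁ + 1/(k·n₁)) = σ²·(k+1)/(k·n₁).
So n₁ = (1 + 1/k)·((z_{α} + z_β)/d)² = 1.500 × (3.336/0.84)².
n₁ = 1.500 × 15.77 = 23.7.
Round up: n₁ = 24, giving n₂ = 2 × 24 = 48.

n₁ = 24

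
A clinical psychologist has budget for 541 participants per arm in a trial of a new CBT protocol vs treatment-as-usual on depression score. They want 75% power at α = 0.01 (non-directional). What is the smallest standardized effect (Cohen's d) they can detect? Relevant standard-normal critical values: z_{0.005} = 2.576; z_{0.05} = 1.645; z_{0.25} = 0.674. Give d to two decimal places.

For two independent groups of n = 541 each: d_min = (z_{α/2} + z_β)·√(2/n).
z-sum = 2.576 + 0.674 = 3.250.
d_min = 3.250 × √(2/541) = 3.250 × 0.0608 = 0.198.

d_min ≈ 0.20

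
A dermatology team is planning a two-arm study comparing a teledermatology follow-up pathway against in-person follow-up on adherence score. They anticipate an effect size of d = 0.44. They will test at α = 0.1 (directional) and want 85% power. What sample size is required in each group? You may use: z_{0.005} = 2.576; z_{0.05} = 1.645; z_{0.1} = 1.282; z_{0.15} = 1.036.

n = 56 per group

For two independent groups with equal n: n = 2·((z_{α} + z_β) / d)².
z_{α} + z_β = 1.282 + 1.036 = 2.318.
n = 2 × (2.318 / 0.44)² = 2 × 5.268² = 2 × 27.75 = 55.5.
Round up to the next whole participant.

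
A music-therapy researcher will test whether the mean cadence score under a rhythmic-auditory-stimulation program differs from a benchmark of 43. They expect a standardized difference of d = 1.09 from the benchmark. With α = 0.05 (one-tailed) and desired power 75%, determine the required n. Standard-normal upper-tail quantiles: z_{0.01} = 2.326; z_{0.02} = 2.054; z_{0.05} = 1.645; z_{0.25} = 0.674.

n = 5

For a one-sample test: n = ((z_{α} + z_β) / d)².
z_{α} + z_β = 1.645 + 0.674 = 2.319.
n = (2.319 / 1.09)² = 2.128² = 4.53.
Round up.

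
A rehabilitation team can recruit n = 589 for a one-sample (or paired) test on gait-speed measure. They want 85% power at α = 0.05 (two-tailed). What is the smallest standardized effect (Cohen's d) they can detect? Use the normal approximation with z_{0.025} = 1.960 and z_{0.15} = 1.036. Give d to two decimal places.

For a single sample (or paired design) of n = 589: d_min = (z_{α/2} + z_β)/√n.
z-sum = 1.960 + 1.036 = 2.996.
d_min = 2.996 / √589 = 2.996 / 24.269 = 0.123.

d_min ≈ 0.12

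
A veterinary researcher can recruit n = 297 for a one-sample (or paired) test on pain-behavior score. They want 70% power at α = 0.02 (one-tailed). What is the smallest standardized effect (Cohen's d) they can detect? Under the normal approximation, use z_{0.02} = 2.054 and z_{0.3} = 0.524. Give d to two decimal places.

For a single sample (or paired design) of n = 297: d_min = (z_{α} + z_β)/√n.
z-sum = 2.054 + 0.524 = 2.578.
d_min = 2.578 / √297 = 2.578 / 17.234 = 0.150.

d_min ≈ 0.15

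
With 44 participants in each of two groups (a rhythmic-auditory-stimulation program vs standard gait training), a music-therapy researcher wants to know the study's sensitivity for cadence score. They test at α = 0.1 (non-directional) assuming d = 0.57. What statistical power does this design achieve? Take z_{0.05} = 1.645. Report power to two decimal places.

For two equal groups, power = Φ(d·√(n/2) − z_{α/2}).
d·√(n/2) = 0.57 × √(44/2) = 0.57 × 4.690 = 2.674.
z_β = 2.674 − 1.645 = 1.029.
Power = Φ(1.029) = 0.848.

power ≈ 0.85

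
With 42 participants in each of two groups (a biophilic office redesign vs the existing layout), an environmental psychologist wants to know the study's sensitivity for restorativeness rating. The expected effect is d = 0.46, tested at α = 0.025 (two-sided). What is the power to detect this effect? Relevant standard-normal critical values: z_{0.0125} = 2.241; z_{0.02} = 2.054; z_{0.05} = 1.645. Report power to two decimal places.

power ≈ 0.45

For two equal groups, power = Φ(d·√(n/2) − z_{α/2}).
d·√(n/2) = 0.46 × √(42/2) = 0.46 × 4.583 = 2.108.
z_β = 2.108 − 2.241 = -0.133.
Power = Φ(-0.133) = 0.447.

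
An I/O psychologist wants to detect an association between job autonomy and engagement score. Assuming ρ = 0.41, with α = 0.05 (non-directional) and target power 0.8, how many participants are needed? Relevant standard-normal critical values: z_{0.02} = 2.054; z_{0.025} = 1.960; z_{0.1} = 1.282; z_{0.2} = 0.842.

n = 45

Fisher's z: C = ½·ln((1+r)/(1−r)) = ½·ln(2.3898) = 0.4356.
n = ((z_{α/2} + z_β)/C)² + 3.
(1.960 + 0.842) / 0.4356 = 2.802 / 0.4356 = 6.433.
n = 6.433² + 3 = 41.38 + 3 = 44.4.
Round up.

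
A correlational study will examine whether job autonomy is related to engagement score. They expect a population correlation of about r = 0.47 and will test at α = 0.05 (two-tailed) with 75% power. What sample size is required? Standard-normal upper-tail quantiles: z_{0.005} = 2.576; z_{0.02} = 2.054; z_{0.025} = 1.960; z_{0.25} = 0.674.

n = 30

Fisher's z: C = ½·ln((1+r)/(1−r)) = ½·ln(2.7736) = 0.5101.
n = ((z_{α/2} + z_β)/C)² + 3.
(1.960 + 0.674) / 0.5101 = 2.634 / 0.5101 = 5.164.
n = 5.164² + 3 = 26.66 + 3 = 29.7.
Round up.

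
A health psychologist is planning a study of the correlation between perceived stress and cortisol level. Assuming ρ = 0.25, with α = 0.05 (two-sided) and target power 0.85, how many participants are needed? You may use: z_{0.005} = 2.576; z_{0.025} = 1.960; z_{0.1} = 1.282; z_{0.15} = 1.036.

n = 141

Fisher's z: C = ½·ln((1+r)/(1−r)) = ½·ln(1.6667) = 0.2554.
n = ((z_{α/2} + z_β)/C)² + 3.
(1.960 + 1.036) / 0.2554 = 2.996 / 0.2554 = 11.731.
n = 11.731² + 3 = 137.61 + 3 = 140.6.
Round up.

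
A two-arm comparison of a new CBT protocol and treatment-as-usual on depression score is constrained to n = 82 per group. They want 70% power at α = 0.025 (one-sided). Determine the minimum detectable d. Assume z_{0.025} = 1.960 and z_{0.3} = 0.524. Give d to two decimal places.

d_min ≈ 0.39

For two independent groups of n = 82 each: d_min = (z_{α} + z_β)·√(2/n).
z-sum = 1.960 + 0.524 = 2.484.
d_min = 2.484 × √(2/82) = 2.484 × 0.1562 = 0.388.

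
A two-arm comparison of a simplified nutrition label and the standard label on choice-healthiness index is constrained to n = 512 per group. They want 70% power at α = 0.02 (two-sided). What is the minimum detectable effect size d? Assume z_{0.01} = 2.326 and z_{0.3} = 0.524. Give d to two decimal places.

For two independent groups of n = 512 each: d_min = (z_{α/2} + z_β)·√(2/n).
z-sum = 2.326 + 0.524 = 2.850.
d_min = 2.850 × √(2/512) = 2.850 × 0.0625 = 0.178.

d_min ≈ 0.18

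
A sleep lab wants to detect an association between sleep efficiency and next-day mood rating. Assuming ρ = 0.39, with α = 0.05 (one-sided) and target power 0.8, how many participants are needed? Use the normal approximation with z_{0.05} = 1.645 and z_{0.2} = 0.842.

Fisher's z: C = ½·ln((1+r)/(1−r)) = ½·ln(2.2787) = 0.4118.
n = ((z_{α} + z_β)/C)² + 3.
(1.645 + 0.842) / 0.4118 = 2.487 / 0.4118 = 6.039.
n = 6.039² + 3 = 36.47 + 3 = 39.5.
Round up.

n = 40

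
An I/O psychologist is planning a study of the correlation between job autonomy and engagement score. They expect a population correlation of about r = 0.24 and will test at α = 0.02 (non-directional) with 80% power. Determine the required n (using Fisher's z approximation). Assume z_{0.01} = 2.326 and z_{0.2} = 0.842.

n = 171

Fisher's z: C = ½·ln((1+r)/(1−r)) = ½·ln(1.6316) = 0.2448.
n = ((z_{α/2} + z_β)/C)² + 3.
(2.326 + 0.842) / 0.2448 = 3.168 / 0.2448 = 12.941.
n = 12.941² + 3 = 167.47 + 3 = 170.5.
Round up.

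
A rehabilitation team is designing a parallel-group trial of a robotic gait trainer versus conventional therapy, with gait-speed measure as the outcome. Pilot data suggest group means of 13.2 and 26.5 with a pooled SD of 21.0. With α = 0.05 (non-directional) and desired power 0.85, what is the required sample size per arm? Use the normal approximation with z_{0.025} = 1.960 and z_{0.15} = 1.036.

Cohen's d = |M₁ − M₂| / SD_pooled = |13.2 − 26.5| / 21.0 = 13.3 / 21.0 = 0.633.
For two independent groups with equal n: n = 2·((z_{α/2} + z_β) / d)².
z_{α/2} + z_β = 1.960 + 1.036 = 2.996.
n = 2 × (2.996 / 0.633)² = 2 × 4.733² = 2 × 22.40 = 44.8.
Round up to the next whole participant.

n = 45 per group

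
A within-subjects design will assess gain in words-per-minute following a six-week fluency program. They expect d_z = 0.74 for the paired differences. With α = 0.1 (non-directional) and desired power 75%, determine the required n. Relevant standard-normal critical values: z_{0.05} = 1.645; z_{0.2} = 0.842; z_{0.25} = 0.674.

For a paired (one-sample on differences) test: n = ((z_{α/2} + z_β) / d)².
z_{α/2} + z_β = 1.645 + 0.674 = 2.319.
n = (2.319 / 0.74)² = 3.134² = 9.82.
Round up.

n = 10 pairs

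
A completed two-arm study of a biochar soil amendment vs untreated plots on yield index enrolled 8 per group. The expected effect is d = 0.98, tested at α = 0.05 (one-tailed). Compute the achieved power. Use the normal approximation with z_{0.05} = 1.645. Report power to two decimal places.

For two equal groups, power = Φ(d·√(n/2) − z_{α}).
d·√(n/2) = 0.98 × √(8/2) = 0.98 × 2.000 = 1.960.
z_β = 1.960 − 1.645 = 0.315.
Power = Φ(0.315) = 0.624.

power ≈ 0.62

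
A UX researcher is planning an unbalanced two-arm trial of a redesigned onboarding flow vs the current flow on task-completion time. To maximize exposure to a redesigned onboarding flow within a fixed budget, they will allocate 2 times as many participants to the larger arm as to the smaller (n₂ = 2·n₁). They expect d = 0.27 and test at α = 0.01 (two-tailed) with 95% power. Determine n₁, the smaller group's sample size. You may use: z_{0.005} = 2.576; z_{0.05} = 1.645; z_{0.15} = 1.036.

n₁ = 367

With allocation ratio k = n₂/n₁ = 2, Var(x̄₁−x̄₂) = σ²(1/n₁ + 1/(k·n₁)) = σ²·(k+1)/(k·n₁).
So n₁ = (1 + 1/k)·((z_{α/2} + z_β)/d)² = 1.500 × (4.221/0.27)².
n₁ = 1.500 × 244.40 = 366.6.
Round up: n₁ = 367, giving n₂ = 2 × 367 = 734.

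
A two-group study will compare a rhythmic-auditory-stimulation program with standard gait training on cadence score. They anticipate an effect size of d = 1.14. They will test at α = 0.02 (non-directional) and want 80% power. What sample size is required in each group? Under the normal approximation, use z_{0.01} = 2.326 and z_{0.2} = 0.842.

For two independent groups with equal n: n = 2·((z_{α/2} + z_β) / d)².
z_{α/2} + z_β = 2.326 + 0.842 = 3.168.
n = 2 × (3.168 / 1.14)² = 2 × 2.779² = 2 × 7.72 = 15.4.
Round up to the next whole participant.

n = 16 per group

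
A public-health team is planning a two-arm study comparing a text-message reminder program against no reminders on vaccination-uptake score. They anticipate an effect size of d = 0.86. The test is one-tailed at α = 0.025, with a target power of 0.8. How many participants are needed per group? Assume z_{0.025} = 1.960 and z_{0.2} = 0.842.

n = 22 per group

For two independent groups with equal n: n = 2·((z_{α} + z_β) / d)².
z_{α} + z_β = 1.960 + 0.842 = 2.802.
n = 2 × (2.802 / 0.86)² = 2 × 3.258² = 2 × 10.62 = 21.2.
Round up to the next whole participant.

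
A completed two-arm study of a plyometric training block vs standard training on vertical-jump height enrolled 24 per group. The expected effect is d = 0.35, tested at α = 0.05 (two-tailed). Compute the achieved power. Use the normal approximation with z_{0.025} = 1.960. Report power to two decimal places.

For two equal groups, power = Φ(d·√(n/2) − z_{α/2}).
d·√(n/2) = 0.35 × √(24/2) = 0.35 × 3.464 = 1.212.
z_β = 1.212 − 1.960 = -0.748.
Power = Φ(-0.748) = 0.227.

power ≈ 0.23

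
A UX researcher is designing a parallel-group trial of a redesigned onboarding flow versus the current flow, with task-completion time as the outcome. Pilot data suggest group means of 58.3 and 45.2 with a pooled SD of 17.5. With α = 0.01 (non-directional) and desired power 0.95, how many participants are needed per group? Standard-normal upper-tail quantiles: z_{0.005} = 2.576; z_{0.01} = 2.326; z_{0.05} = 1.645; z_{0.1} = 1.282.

Cohen's d = |M₁ − M₂| / SD_pooled = |58.3 − 45.2| / 17.5 = 13.1 / 17.5 = 0.749.
For two independent groups with equal n: n = 2·((z_{α/2} + z_β) / d)².
z_{α/2} + z_β = 2.576 + 1.645 = 4.221.
n = 2 × (4.221 / 0.749)² = 2 × 5.636² = 2 × 31.76 = 63.5.
Round up to the next whole participant.

n = 64 per group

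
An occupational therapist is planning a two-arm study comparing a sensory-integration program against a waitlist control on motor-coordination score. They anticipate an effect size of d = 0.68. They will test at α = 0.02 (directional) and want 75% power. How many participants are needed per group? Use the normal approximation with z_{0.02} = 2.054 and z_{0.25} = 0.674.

n = 33 per group

For two independent groups with equal n: n = 2·((z_{α} + z_β) / d)².
z_{α} + z_β = 2.054 + 0.674 = 2.728.
n = 2 × (2.728 / 0.68)² = 2 × 4.012² = 2 × 16.09 = 32.2.
Round up to the next whole participant.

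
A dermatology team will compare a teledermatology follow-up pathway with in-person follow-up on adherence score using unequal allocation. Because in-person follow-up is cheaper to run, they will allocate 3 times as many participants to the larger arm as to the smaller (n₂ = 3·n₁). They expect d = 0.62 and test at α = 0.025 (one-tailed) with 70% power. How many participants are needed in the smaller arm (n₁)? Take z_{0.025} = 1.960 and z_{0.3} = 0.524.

With allocation ratio k = n₂/n₁ = 3, Var(x̄₁−x̄₂) = σ²(1/n₁ + 1/(k·n₁)) = σ²·(k+1)/(k·n₁).
So n₁ = (1 + 1/k)·((z_{α} + z_β)/d)² = 1.333 × (2.484/0.62)².
n₁ = 1.333 × 16.05 = 21.4.
Round up: n₁ = 22, giving n₂ = 3 × 22 = 66.

n₁ = 22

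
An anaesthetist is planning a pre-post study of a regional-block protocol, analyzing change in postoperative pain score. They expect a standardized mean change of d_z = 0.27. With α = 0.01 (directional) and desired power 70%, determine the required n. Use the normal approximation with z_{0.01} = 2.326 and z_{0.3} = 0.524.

n = 112 pairs

For a paired (one-sample on differences) test: n = ((z_{α} + z_β) / d)².
z_{α} + z_β = 2.326 + 0.524 = 2.850.
n = (2.850 / 0.27)² = 10.556² = 111.42.
Round up.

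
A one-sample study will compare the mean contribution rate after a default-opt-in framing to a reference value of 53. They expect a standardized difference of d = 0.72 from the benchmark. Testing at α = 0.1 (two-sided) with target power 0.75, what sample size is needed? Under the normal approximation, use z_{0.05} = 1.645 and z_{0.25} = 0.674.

n = 11

For a one-sample test: n = ((z_{α/2} + z_β) / d)².
z_{α/2} + z_β = 1.645 + 0.674 = 2.319.
n = (2.319 / 0.72)² = 3.221² = 10.37.
Round up.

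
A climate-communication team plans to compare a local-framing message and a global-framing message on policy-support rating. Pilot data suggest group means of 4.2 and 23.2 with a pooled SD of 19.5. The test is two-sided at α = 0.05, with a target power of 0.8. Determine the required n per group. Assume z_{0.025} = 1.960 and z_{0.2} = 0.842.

Cohen's d = |M₁ − M₂| / SD_pooled = |4.2 − 23.2| / 19.5 = 19.0 / 19.5 = 0.974.
For two independent groups with equal n: n = 2·((z_{α/2} + z_β) / d)².
z_{α/2} + z_β = 1.960 + 0.842 = 2.802.
n = 2 × (2.802 / 0.974)² = 2 × 2.877² = 2 × 8.28 = 16.6.
Round up to the next whole participant.

n = 17 per group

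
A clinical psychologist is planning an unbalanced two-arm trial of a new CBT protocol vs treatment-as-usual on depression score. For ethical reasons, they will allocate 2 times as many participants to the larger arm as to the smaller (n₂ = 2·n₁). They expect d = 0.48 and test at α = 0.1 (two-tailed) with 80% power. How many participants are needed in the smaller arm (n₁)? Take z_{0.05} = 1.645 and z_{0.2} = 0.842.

With allocation ratio k = n₂/n₁ = 2, Var(x̄₁−x̄₂) = σ²(1/n₁ + 1/(k·n₁)) = σ²·(k+1)/(k·n₁).
So n₁ = (1 + 1/k)·((z_{α/2} + z_β)/d)² = 1.500 × (2.487/0.48)².
n₁ = 1.500 × 26.85 = 40.3.
Round up: n₁ = 41, giving n₂ = 2 × 41 = 82.

n₁ = 41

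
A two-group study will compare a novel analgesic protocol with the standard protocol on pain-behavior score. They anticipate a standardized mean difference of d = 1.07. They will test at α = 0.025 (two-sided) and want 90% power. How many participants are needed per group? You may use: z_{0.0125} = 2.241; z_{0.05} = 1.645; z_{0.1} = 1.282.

For two independent groups with equal n: n = 2·((z_{α/2} + z_β) / d)².
z_{α/2} + z_β = 2.241 + 1.282 = 3.523.
n = 2 × (3.523 / 1.07)² = 2 × 3.293² = 2 × 10.84 = 21.7.
Round up to the next whole participant.

n = 22 per group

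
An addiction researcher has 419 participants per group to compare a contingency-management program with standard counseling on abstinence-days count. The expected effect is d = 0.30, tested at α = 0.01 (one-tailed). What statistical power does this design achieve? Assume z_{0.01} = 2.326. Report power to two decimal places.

For two equal groups, power = Φ(d·√(n/2) − z_{α}).
d·√(n/2) = 0.30 × √(419/2) = 0.30 × 14.474 = 4.342.
z_β = 4.342 − 2.326 = 2.016.
Power = Φ(2.016) = 0.978.

power ≈ 0.98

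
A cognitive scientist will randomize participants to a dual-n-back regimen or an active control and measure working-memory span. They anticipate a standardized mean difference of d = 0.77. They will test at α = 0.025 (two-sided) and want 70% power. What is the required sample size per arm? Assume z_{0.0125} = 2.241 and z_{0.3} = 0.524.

n = 26 per group

For two independent groups with equal n: n = 2·((z_{α/2} + z_β) / d)².
z_{α/2} + z_β = 2.241 + 0.524 = 2.765.
n = 2 × (2.765 / 0.77)² = 2 × 3.591² = 2 × 12.89 = 25.8.
Round up to the next whole participant.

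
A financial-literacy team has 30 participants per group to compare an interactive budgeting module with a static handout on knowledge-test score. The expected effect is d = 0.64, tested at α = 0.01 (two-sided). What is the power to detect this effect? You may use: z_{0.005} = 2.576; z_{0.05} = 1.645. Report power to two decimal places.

power ≈ 0.46

For two equal groups, power = Φ(d·√(n/2) − z_{α/2}).
d·√(n/2) = 0.64 × √(30/2) = 0.64 × 3.873 = 2.479.
z_β = 2.479 − 2.576 = -0.097.
Power = Φ(-0.097) = 0.461.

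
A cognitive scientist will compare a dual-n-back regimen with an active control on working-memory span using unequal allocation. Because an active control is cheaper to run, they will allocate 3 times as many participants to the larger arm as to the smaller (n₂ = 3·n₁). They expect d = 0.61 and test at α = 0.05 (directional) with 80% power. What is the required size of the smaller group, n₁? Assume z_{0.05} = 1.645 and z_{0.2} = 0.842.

n₁ = 23

With allocation ratio k = n₂/n₁ = 3, Var(x̄₁−x̄₂) = σ²(1/n₁ + 1/(k·n₁)) = σ²·(k+1)/(k·n₁).
So n₁ = (1 + 1/k)·((z_{α} + z_β)/d)² = 1.333 × (2.487/0.61)².
n₁ = 1.333 × 16.62 = 22.2.
Round up: n₁ = 23, giving n₂ = 3 × 23 = 69.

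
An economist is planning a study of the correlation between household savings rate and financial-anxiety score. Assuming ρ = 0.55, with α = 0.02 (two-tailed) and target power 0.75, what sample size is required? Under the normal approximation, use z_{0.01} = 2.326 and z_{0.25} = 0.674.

Fisher's z: C = ½·ln((1+r)/(1−r)) = ½·ln(3.4444) = 0.6184.
n = ((z_{α/2} + z_β)/C)² + 3.
(2.326 + 0.674) / 0.6184 = 3.000 / 0.6184 = 4.851.
n = 4.851² + 3 = 23.53 + 3 = 26.5.
Round up.

n = 27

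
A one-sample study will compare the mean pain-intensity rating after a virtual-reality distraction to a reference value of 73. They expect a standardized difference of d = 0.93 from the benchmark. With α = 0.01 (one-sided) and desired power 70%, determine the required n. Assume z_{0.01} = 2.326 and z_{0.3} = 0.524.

For a one-sample test: n = ((z_{α} + z_β) / d)².
z_{α} + z_β = 2.326 + 0.524 = 2.850.
n = (2.850 / 0.93)² = 3.065² = 9.39.
Round up.

n = 10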